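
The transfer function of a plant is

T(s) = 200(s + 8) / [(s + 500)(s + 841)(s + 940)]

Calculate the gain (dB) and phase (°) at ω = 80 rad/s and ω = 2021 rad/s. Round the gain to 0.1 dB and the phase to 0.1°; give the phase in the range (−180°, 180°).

ω = 80: -88.0 dB, 64.9°; ω = 2021: -88.0 dB, -118.8°

At s = jω = j80:
zero (s+8): 8 + j80 → |·| = √(8²+80²) = √6464 ≈ 80.399, ∠ = arctan(80/8) ≈ 84.29°
pole (s+500): 500 + j80 → |·| = √(500²+80²) = √256400 ≈ 506.36, ∠ = arctan(80/500) ≈ 9.09°
pole (s+841): 841 + j80 → |·| = √(841²+80²) = √713681 ≈ 844.8, ∠ = arctan(80/841) ≈ 5.43°
pole (s+940): 940 + j80 → |·| = √(940²+80²) = √890000 ≈ 943.4, ∠ = arctan(80/940) ≈ 4.86°
|T| = 200 · 80.399 / 4.0356e+08 ≈ 3.9845e-05
Gain = 20 log₁₀(3.9845e-05) ≈ -87.99 dB
∠T = 84.29° − 19.38° = 64.91°

At s = jω = j2021:
zero (s+8): 8 + j2021 → |·| = √(8²+2021²) = √4084505 ≈ 2021, ∠ = arctan(2021/8) ≈ 89.77°
pole (s+500): 500 + j2021 → |·| = √(500²+2021²) = √4334441 ≈ 2081.9, ∠ = arctan(2021/500) ≈ 76.10°
pole (s+841): 841 + j2021 → |·| = √(841²+2021²) = √4791722 ≈ 2189, ∠ = arctan(2021/841) ≈ 67.41°
pole (s+940): 940 + j2021 → |·| = √(940²+2021²) = √4968041 ≈ 2228.9, ∠ = arctan(2021/940) ≈ 65.06°
|T| = 200 · 2021 / 1.0158e+10 ≈ 3.9791e-05
Gain = 20 log₁₀(3.9791e-05) ≈ -88.00 dB
∠T = 89.77° − 208.57° = -118.80°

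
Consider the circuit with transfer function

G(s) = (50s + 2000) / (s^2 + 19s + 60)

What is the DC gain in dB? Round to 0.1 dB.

G(0) = 2000 / 60 ≈ 33.333
20 log₁₀(33.333) ≈ 30.46 dB

30.5 dB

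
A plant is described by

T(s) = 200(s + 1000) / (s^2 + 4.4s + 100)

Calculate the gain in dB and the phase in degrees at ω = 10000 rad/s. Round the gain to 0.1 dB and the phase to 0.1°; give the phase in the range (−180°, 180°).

-33.9 dB, -95.7°

At s = jω = j10000:
zero (s+1000): 1000 + j10000 → |·| = √(1000²+10000²) = √101000000 ≈ 10050, ∠ = arctan(10000/1000) ≈ 84.29°
quadratic: (j10000)² + 4.4·j10000 + 100 = -99999900 + j44000 → |·| ≈ 1e+08, ∠ ≈ 179.97°
|T| = 200 · 10050 / 1e+08 ≈ 0.0201
Gain = 20 log₁₀(0.0201) ≈ -33.94 dB
∠T = 84.29° − 179.97° = -95.68°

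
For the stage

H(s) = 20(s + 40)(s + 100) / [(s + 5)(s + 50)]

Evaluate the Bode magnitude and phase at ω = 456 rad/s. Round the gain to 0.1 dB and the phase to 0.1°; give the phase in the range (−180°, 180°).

At s = jω = j456:
zero (s+40): 40 + j456 → |·| = √(40²+456²) = √209536 ≈ 457.75, ∠ = arctan(456/40) ≈ 84.99°
zero (s+100): 100 + j456 → |·| = √(100²+456²) = √217936 ≈ 466.84, ∠ = arctan(456/100) ≈ 77.63°
pole (s+5): 5 + j456 → |·| = √(5²+456²) = √207961 ≈ 456.03, ∠ = arctan(456/5) ≈ 89.37°
pole (s+50): 50 + j456 → |·| = √(50²+456²) = √210436 ≈ 458.73, ∠ = arctan(456/50) ≈ 83.74°
|H| = 20 · 2.137e+05 / 2.0919e+05 ≈ 20.431
Gain = 20 log₁₀(20.431) ≈ 26.21 dB
∠H = 162.62° − 173.11° = -10.49°

26.2 dB, -10.5°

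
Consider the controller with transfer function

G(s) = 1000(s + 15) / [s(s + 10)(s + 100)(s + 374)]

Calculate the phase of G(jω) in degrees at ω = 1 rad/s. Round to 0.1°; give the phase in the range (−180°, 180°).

-92.6°

At s = jω = j1:
zero (s+15): 15 + j1 → |·| = √(15²+1²) = √226 ≈ 15.033, ∠ = arctan(1/15) ≈ 3.81°
pole (s+10): 10 + j1 → |·| = √(10²+1²) = √101 ≈ 10.05, ∠ = arctan(1/10) ≈ 5.71°
pole (s+100): 100 + j1 → |·| = √(100²+1²) = √10001 ≈ 100, ∠ = arctan(1/100) ≈ 0.57°
pole (s+374): 374 + j1 → |·| = √(374²+1²) = √139877 ≈ 374, ∠ = arctan(1/374) ≈ 0.15°
pole at origin: |s| = 1, ∠ = 90.00° (in denominator)
∠G = 3.81° − 96.43° = -92.62°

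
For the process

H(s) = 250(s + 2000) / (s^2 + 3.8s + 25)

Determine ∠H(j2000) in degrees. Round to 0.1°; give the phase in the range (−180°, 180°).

-134.9°

At s = jω = j2000:
zero (s+2000): 2000 + j2000 → |·| = √(2000²+2000²) = √8000000 ≈ 2828.4, ∠ = arctan(2000/2000) ≈ 45.00°
quadratic: (j2000)² + 3.8·j2000 + 25 = -3999975 + j7600 → |·| ≈ 4e+06, ∠ ≈ 179.89°
∠H = 45.00° − 179.89° = -134.89°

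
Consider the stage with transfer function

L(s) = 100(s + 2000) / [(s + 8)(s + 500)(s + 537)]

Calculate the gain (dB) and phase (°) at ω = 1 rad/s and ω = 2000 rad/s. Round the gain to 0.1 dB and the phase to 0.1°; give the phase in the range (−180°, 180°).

ω = 1: -20.7 dB, -7.3°; ω = 2000: -89.6 dB, 164.3°

At s = jω = j1:
zero (s+2000): 2000 + j1 → |·| = √(2000²+1²) = √4000001 ≈ 2000, ∠ = arctan(1/2000) ≈ 0.03°
pole (s+8): 8 + j1 → |·| = √(8²+1²) = √65 ≈ 8.0623, ∠ = arctan(1/8) ≈ 7.13°
pole (s+500): 500 + j1 → |·| = √(500²+1²) = √250001 ≈ 500, ∠ = arctan(1/500) ≈ 0.11°
pole (s+537): 537 + j1 → |·| = √(537²+1²) = √288370 ≈ 537, ∠ = arctan(1/537) ≈ 0.11°
|L| = 100 · 2000 / 2.1647e+06 ≈ 0.092392
Gain = 20 log₁₀(0.092392) ≈ -20.69 dB
∠L = 0.03° − 7.35° = -7.32°

At s = jω = j2000:
zero (s+2000): 2000 + j2000 → |·| = √(2000²+2000²) = √8000000 ≈ 2828.4, ∠ = arctan(2000/2000) ≈ 45.00°
pole (s+8): 8 + j2000 → |·| = √(8²+2000²) = √4000064 ≈ 2000, ∠ = arctan(2000/8) ≈ 89.77°
pole (s+500): 500 + j2000 → |·| = √(500²+2000²) = √4250000 ≈ 2061.6, ∠ = arctan(2000/500) ≈ 75.96°
pole (s+537): 537 + j2000 → |·| = √(537²+2000²) = √4288369 ≈ 2070.8, ∠ = arctan(2000/537) ≈ 74.97°
|L| = 100 · 2828.4 / 8.5383e+09 ≈ 3.3126e-05
Gain = 20 log₁₀(3.3126e-05) ≈ -89.60 dB
∠L = 45.00° − 240.70° = -195.70° ≡ 164.30° (principal value)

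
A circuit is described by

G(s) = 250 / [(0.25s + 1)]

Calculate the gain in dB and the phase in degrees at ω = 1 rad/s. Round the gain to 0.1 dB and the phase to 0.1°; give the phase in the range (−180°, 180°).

At ω = 1 rad/s:
pole (1 + j1·0.25) = 1 + j0.25 → |·| ≈ 1.0308, ∠ ≈ 14.04°
|G| = 250 · 1 / (1.0308) ≈ 242.53
Gain = 20 log₁₀(242.53) ≈ 47.70 dB
∠G = (0°) − (14.04°) = -14.04°

47.7 dB, -14.0°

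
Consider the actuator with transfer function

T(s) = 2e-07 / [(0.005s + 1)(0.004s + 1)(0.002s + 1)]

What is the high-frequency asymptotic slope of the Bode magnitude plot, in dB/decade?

-60 dB/decade

Each pole contributes −20 dB/decade at high frequency; each zero contributes +20 dB/decade.
Net: 0 zero(s) − 3 pole(s) → -60 dB/decade.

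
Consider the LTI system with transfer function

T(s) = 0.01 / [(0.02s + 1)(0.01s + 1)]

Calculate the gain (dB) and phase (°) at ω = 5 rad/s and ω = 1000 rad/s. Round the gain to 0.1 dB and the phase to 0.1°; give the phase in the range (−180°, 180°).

ω = 5: -40.1 dB, -8.6°; ω = 1000: -86.1 dB, -171.4°

At ω = 5 rad/s:
pole (1 + j5·0.02) = 1 + j0.1 → |·| ≈ 1.005, ∠ ≈ 5.71°
pole (1 + j5·0.01) = 1 + j0.05 → |·| ≈ 1.0012, ∠ ≈ 2.86°
|T| = 0.01 · 1 / (1.005 · 1.0012) ≈ 0.0099383
Gain = 20 log₁₀(0.0099383) ≈ -40.05 dB
∠T = (0°) − (5.71° + 2.86°) = -8.57°

At ω = 1000 rad/s:
pole (1 + j1000·0.02) = 1 + j20 → |·| ≈ 20.025, ∠ ≈ 87.14°
pole (1 + j1000·0.01) = 1 + j10 → |·| ≈ 10.05, ∠ ≈ 84.29°
|T| = 0.01 · 1 / (20.025 · 10.05) ≈ 4.9689e-05
Gain = 20 log₁₀(4.9689e-05) ≈ -86.07 dB
∠T = (0°) − (87.14° + 84.29°) = -171.43°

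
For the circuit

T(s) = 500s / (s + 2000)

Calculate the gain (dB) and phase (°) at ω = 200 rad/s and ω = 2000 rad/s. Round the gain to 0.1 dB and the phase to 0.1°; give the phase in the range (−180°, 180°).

At s = jω = j200:
zero at origin: s = j200 → |·| = 200, ∠ = 90.00°
pole (s+2000): 2000 + j200 → |·| = √(2000²+200²) = √4040000 ≈ 2010, ∠ = arctan(200/2000) ≈ 5.71°
|T| = 500 · 200 / 2010 ≈ 49.751
Gain = 20 log₁₀(49.751) ≈ 33.94 dB
∠T = 90.00° − 5.71° = 84.29°

At s = jω = j2000:
zero at origin: s = j2000 → |·| = 2000, ∠ = 90.00°
pole (s+2000): 2000 + j2000 → |·| = √(2000²+2000²) = √8000000 ≈ 2828.4, ∠ = arctan(2000/2000) ≈ 45.00°
|T| = 500 · 2000 / 2828.4 ≈ 353.56
Gain = 20 log₁₀(353.56) ≈ 50.97 dB
∠T = 90.00° − 45.00° = 45.00°

ω = 200: 33.9 dB, 84.3°; ω = 2000: 51.0 dB, 45.0°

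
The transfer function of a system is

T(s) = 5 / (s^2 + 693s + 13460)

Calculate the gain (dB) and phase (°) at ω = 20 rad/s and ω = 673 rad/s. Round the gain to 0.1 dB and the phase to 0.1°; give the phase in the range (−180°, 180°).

Substitute s = j20:
Numerator: 5 = 5 + j0
Denominator: (j20)^2 + 693(j20) + 13460 = 13060 + j13860
|N| = √(5² + 0²) ≈ 5, ∠N ≈ 0.00°
|D| = √(13060² + 13860²) ≈ 19044, ∠D ≈ 46.70°
|T| = 5 / 19044 ≈ 0.00026255
Gain = 20 log₁₀(0.00026255) ≈ -71.62 dB
∠T = 0.00° − 46.70° = -46.70°

Substitute s = j673:
Numerator: 5 = 5 + j0
Denominator: (j673)^2 + 693(j673) + 13460 = -439469 + j466389
|N| = √(5² + 0²) ≈ 5, ∠N ≈ 0.00°
|D| = √(439469² + 466389²) ≈ 6.4082e+05, ∠D ≈ 133.30°
|T| = 5 / 6.4082e+05 ≈ 7.8025e-06
Gain = 20 log₁₀(7.8025e-06) ≈ -102.16 dB
∠T = 0.00° − 133.30° = -133.30°

ω = 20: -71.6 dB, -46.7°; ω = 673: -102.2 dB, -133.3°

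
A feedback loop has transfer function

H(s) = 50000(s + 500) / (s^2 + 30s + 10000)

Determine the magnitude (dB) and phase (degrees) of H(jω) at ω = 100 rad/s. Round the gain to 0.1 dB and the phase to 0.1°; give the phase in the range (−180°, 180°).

78.6 dB, -78.7°

At s = jω = j100:
zero (s+500): 500 + j100 → |·| = √(500²+100²) = √260000 ≈ 509.9, ∠ = arctan(100/500) ≈ 11.31°
quadratic: (j100)² + 30·j100 + 10000 = 0 + j3000 → |·| ≈ 3000, ∠ ≈ 90.00°
|H| = 50000 · 509.9 / 3000 ≈ 8498.3
Gain = 20 log₁₀(8498.3) ≈ 78.59 dB
∠H = 11.31° − 90.00° = -78.69°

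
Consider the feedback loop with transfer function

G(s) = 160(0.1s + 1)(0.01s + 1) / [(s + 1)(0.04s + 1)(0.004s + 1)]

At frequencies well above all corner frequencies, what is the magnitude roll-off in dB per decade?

-20 dB/decade

Each pole contributes −20 dB/decade at high frequency; each zero contributes +20 dB/decade.
Net: 2 zero(s) − 3 pole(s) → -20 dB/decade.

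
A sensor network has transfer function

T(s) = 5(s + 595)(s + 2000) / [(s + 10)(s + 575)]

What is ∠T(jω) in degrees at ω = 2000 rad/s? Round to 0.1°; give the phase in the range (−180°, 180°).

-45.2°

At s = jω = j2000:
zero (s+595): 595 + j2000 → |·| = √(595²+2000²) = √4354025 ≈ 2086.6, ∠ = arctan(2000/595) ≈ 73.43°
zero (s+2000): 2000 + j2000 → |·| = √(2000²+2000²) = √8000000 ≈ 2828.4, ∠ = arctan(2000/2000) ≈ 45.00°
pole (s+10): 10 + j2000 → |·| = √(10²+2000²) = √4000100 ≈ 2000, ∠ = arctan(2000/10) ≈ 89.71°
pole (s+575): 575 + j2000 → |·| = √(575²+2000²) = √4330625 ≈ 2081, ∠ = arctan(2000/575) ≈ 73.96°
∠T = 118.43° − 163.67° = -45.24°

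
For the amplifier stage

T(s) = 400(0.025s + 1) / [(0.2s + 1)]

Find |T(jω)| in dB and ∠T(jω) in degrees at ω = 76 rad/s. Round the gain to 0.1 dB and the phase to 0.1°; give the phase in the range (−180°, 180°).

35.0 dB, -24.0°

At ω = 76 rad/s:
zero (1 + j76·0.025) = 1 + j1.9 → |·| ≈ 2.1471, ∠ ≈ 62.24°
pole (1 + j76·0.2) = 1 + j15.2 → |·| ≈ 15.233, ∠ ≈ 86.24°
|T| = 400 · 2.1471 / (15.233) ≈ 56.38
Gain = 20 log₁₀(56.38) ≈ 35.02 dB
∠T = (62.24°) − (86.24°) = -24.00°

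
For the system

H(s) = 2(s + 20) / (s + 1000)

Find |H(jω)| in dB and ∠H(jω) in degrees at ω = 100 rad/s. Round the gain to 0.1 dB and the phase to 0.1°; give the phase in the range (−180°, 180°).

At s = jω = j100:
zero (s+20): 20 + j100 → |·| = √(20²+100²) = √10400 ≈ 101.98, ∠ = arctan(100/20) ≈ 78.69°
pole (s+1000): 1000 + j100 → |·| = √(1000²+100²) = √1010000 ≈ 1005, ∠ = arctan(100/1000) ≈ 5.71°
|H| = 2 · 101.98 / 1005 ≈ 0.20295
Gain = 20 log₁₀(0.20295) ≈ -13.85 dB
∠H = 78.69° − 5.71° = 72.98°

-13.9 dB, 73.0°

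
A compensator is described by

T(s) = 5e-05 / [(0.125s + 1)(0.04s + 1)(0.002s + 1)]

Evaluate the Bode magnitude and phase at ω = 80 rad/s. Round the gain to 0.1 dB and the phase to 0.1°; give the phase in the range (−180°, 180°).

-116.7 dB, -166.0°

At ω = 80 rad/s:
pole (1 + j80·0.125) = 1 + j10 → |·| ≈ 10.05, ∠ ≈ 84.29°
pole (1 + j80·0.04) = 1 + j3.2 → |·| ≈ 3.3526, ∠ ≈ 72.65°
pole (1 + j80·0.002) = 1 + j0.16 → |·| ≈ 1.0127, ∠ ≈ 9.09°
|T| = 5e-05 · 1 / (10.05 · 3.3526 · 1.0127) ≈ 1.4654e-06
Gain = 20 log₁₀(1.4654e-06) ≈ -116.68 dB
∠T = (0°) − (84.29° + 72.65° + 9.09°) = -166.03°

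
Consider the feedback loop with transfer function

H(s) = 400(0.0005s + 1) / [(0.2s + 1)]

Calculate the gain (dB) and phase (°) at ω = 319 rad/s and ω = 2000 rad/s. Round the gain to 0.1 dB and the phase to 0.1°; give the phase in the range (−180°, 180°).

ω = 319: 16.1 dB, -80.0°; ω = 2000: 3.0 dB, -44.9°

At ω = 319 rad/s:
zero (1 + j319·0.0005) = 1 + j0.1595 → |·| ≈ 1.0126, ∠ ≈ 9.06°
pole (1 + j319·0.2) = 1 + j63.8 → |·| ≈ 63.808, ∠ ≈ 89.10°
|H| = 400 · 1.0126 / (63.808) ≈ 6.3478
Gain = 20 log₁₀(6.3478) ≈ 16.05 dB
∠H = (9.06°) − (89.10°) = -80.04°

At ω = 2000 rad/s:
zero (1 + j2000·0.0005) = 1 + j1 → |·| ≈ 1.4142, ∠ ≈ 45.00°
pole (1 + j2000·0.2) = 1 + j400 → |·| ≈ 400, ∠ ≈ 89.86°
|H| = 400 · 1.4142 / (400) ≈ 1.4142
Gain = 20 log₁₀(1.4142) ≈ 3.01 dB
∠H = (45.00°) − (89.86°) = -44.86°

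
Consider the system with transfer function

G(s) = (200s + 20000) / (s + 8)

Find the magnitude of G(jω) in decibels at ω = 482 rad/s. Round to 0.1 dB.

Substitute s = j482:
Numerator: 200(j482) + 20000 = 20000 + j96400
Denominator: (j482) + 8 = 8 + j482
|N| = √(20000² + 96400²) ≈ 98453, ∠N ≈ 78.28°
|D| = √(8² + 482²) ≈ 482.07, ∠D ≈ 89.05°
|G| = 98453 / 482.07 ≈ 204.23
Gain = 20 log₁₀(204.23) ≈ 46.20 dB

46.2 dB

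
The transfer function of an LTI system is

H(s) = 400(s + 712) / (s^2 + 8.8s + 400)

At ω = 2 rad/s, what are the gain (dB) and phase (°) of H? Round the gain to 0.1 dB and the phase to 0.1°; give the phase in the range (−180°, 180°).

57.1 dB, -2.4°

At s = jω = j2:
zero (s+712): 712 + j2 → |·| = √(712²+2²) = √506948 ≈ 712, ∠ = arctan(2/712) ≈ 0.16°
quadratic: (j2)² + 8.8·j2 + 400 = 396 + j17.6 → |·| ≈ 396.39, ∠ ≈ 2.54°
|H| = 400 · 712 / 396.39 ≈ 718.48
Gain = 20 log₁₀(718.48) ≈ 57.13 dB
∠H = 0.16° − 2.54° = -2.38°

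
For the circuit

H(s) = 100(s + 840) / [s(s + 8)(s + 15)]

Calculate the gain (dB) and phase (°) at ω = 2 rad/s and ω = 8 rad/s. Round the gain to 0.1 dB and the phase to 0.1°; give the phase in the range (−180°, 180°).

At s = jω = j2:
zero (s+840): 840 + j2 → |·| = √(840²+2²) = √705604 ≈ 840, ∠ = arctan(2/840) ≈ 0.14°
pole (s+8): 8 + j2 → |·| = √(8²+2²) = √68 ≈ 8.2462, ∠ = arctan(2/8) ≈ 14.04°
pole (s+15): 15 + j2 → |·| = √(15²+2²) = √229 ≈ 15.133, ∠ = arctan(2/15) ≈ 7.59°
pole at origin: |s| = 2, ∠ = 90.00° (in denominator)
|H| = 100 · 840 / 249.58 ≈ 336.57
Gain = 20 log₁₀(336.57) ≈ 50.54 dB
∠H = 0.14° − 111.63° = -111.49°

At s = jω = j8:
zero (s+840): 840 + j8 → |·| = √(840²+8²) = √705664 ≈ 840.04, ∠ = arctan(8/840) ≈ 0.55°
pole (s+8): 8 + j8 → |·| = √(8²+8²) = √128 ≈ 11.314, ∠ = arctan(8/8) ≈ 45.00°
pole (s+15): 15 + j8 → |·| = √(15²+8²) = √289 ≈ 17, ∠ = arctan(8/15) ≈ 28.07°
pole at origin: |s| = 8, ∠ = 90.00° (in denominator)
|H| = 100 · 840.04 / 1538.7 ≈ 54.594
Gain = 20 log₁₀(54.594) ≈ 34.74 dB
∠H = 0.55° − 163.07° = -162.52°

ω = 2: 50.5 dB, -111.5°; ω = 8: 34.7 dB, -162.5°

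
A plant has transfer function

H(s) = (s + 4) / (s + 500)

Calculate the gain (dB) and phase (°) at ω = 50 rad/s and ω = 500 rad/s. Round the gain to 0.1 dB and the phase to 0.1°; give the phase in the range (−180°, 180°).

ω = 50: -20.0 dB, 79.7°; ω = 500: -3.0 dB, 44.5°

At s = jω = j50:
zero (s+4): 4 + j50 → |·| = √(4²+50²) = √2516 ≈ 50.16, ∠ = arctan(50/4) ≈ 85.43°
pole (s+500): 500 + j50 → |·| = √(500²+50²) = √252500 ≈ 502.49, ∠ = arctan(50/500) ≈ 5.71°
|H| = 1 · 50.16 / 502.49 ≈ 0.099823
Gain = 20 log₁₀(0.099823) ≈ -20.02 dB
∠H = 85.43° − 5.71° = 79.72°

At s = jω = j500:
zero (s+4): 4 + j500 → |·| = √(4²+500²) = √250016 ≈ 500.02, ∠ = arctan(500/4) ≈ 89.54°
pole (s+500): 500 + j500 → |·| = √(500²+500²) = √500000 ≈ 707.11, ∠ = arctan(500/500) ≈ 45.00°
|H| = 1 · 500.02 / 707.11 ≈ 0.70713
Gain = 20 log₁₀(0.70713) ≈ -3.01 dB
∠H = 89.54° − 45.00° = 44.54°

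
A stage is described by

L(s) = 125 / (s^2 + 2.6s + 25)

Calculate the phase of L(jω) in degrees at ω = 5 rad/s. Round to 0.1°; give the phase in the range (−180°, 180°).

At s = jω = j5:
quadratic: (j5)² + 2.6·j5 + 25 = 0 + j13 → |·| ≈ 13, ∠ ≈ 90.00°
∠L = 0.00° − 90.00° = -90.00°

-90.0°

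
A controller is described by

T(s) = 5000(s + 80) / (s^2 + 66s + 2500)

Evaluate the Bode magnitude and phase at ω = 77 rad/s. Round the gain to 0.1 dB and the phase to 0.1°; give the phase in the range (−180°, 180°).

39.1 dB, -80.1°

At s = jω = j77:
zero (s+80): 80 + j77 → |·| = √(80²+77²) = √12329 ≈ 111.04, ∠ = arctan(77/80) ≈ 43.91°
quadratic: (j77)² + 66·j77 + 2500 = -3429 + j5082 → |·| ≈ 6130.6, ∠ ≈ 124.01°
|T| = 5000 · 111.04 / 6130.6 ≈ 90.562
Gain = 20 log₁₀(90.562) ≈ 39.14 dB
∠T = 43.91° − 124.01° = -80.10°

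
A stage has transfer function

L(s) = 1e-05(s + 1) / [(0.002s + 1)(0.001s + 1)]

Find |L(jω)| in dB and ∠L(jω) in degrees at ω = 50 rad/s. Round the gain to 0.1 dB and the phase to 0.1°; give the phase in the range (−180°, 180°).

At ω = 50 rad/s:
zero (1 + j50·1) = 1 + j50 → |·| ≈ 50.01, ∠ ≈ 88.85°
pole (1 + j50·0.002) = 1 + j0.1 → |·| ≈ 1.005, ∠ ≈ 5.71°
pole (1 + j50·0.001) = 1 + j0.05 → |·| ≈ 1.0012, ∠ ≈ 2.86°
|L| = 1e-05 · 50.01 / (1.005 · 1.0012) ≈ 0.00049702
Gain = 20 log₁₀(0.00049702) ≈ -66.07 dB
∠L = (88.85°) − (5.71° + 2.86°) = 80.28°

-66.1 dB, 80.3°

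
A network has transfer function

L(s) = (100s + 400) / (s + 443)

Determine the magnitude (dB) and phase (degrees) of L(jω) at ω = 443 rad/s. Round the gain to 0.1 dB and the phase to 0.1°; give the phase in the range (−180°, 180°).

Substitute s = j443:
Numerator: 100(j443) + 400 = 400 + j44300
Denominator: (j443) + 443 = 443 + j443
|N| = √(400² + 44300²) ≈ 44302, ∠N ≈ 89.48°
|D| = √(443² + 443²) ≈ 626.5, ∠D ≈ 45.00°
|L| = 44302 / 626.5 ≈ 70.713
Gain = 20 log₁₀(70.713) ≈ 36.99 dB
∠L = 89.48° − 45.00° = 44.48°

37.0 dB, 44.5°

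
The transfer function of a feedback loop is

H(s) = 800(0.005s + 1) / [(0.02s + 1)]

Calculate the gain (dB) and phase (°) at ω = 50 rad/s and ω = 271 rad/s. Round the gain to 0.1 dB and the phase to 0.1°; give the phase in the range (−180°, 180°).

ω = 50: 55.3 dB, -31.0°; ω = 271: 47.8 dB, -26.0°

At ω = 50 rad/s:
zero (1 + j50·0.005) = 1 + j0.25 → |·| ≈ 1.0308, ∠ ≈ 14.04°
pole (1 + j50·0.02) = 1 + j1 → |·| ≈ 1.4142, ∠ ≈ 45.00°
|H| = 800 · 1.0308 / (1.4142) ≈ 583.11
Gain = 20 log₁₀(583.11) ≈ 55.32 dB
∠H = (14.04°) − (45.00°) = -30.96°

At ω = 271 rad/s:
zero (1 + j271·0.005) = 1 + j1.355 → |·| ≈ 1.6841, ∠ ≈ 53.57°
pole (1 + j271·0.02) = 1 + j5.42 → |·| ≈ 5.5115, ∠ ≈ 79.55°
|H| = 800 · 1.6841 / (5.5115) ≈ 244.45
Gain = 20 log₁₀(244.45) ≈ 47.76 dB
∠H = (53.57°) − (79.55°) = -25.98°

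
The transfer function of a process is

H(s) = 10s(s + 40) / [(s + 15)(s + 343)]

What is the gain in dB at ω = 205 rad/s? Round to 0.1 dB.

14.3 dB

At s = jω = j205:
zero (s+40): 40 + j205 → |·| = √(40²+205²) = √43625 ≈ 208.87, ∠ = arctan(205/40) ≈ 78.96°
zero at origin: s = j205 → |·| = 205, ∠ = 90.00°
pole (s+15): 15 + j205 → |·| = √(15²+205²) = √42250 ≈ 205.55, ∠ = arctan(205/15) ≈ 85.82°
pole (s+343): 343 + j205 → |·| = √(343²+205²) = √159674 ≈ 399.59, ∠ = arctan(205/343) ≈ 30.87°
|H| = 10 · 42818 / 82136 ≈ 5.2131
Gain = 20 log₁₀(5.2131) ≈ 14.34 dB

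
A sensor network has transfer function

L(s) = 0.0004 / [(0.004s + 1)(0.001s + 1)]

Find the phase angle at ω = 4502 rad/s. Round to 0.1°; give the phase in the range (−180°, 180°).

-164.3°

At ω = 4502 rad/s:
pole (1 + j4502·0.004) = 1 + j18.008 → |·| ≈ 18.036, ∠ ≈ 86.82°
pole (1 + j4502·0.001) = 1 + j4.502 → |·| ≈ 4.6117, ∠ ≈ 77.48°
∠L = (0°) − (86.82° + 77.48°) = -164.30°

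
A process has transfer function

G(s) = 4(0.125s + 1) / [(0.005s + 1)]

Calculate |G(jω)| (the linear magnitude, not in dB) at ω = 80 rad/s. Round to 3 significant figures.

37.3

At ω = 80 rad/s:
zero (1 + j80·0.125) = 1 + j10 → |·| ≈ 10.05, ∠ ≈ 84.29°
pole (1 + j80·0.005) = 1 + j0.4 → |·| ≈ 1.077, ∠ ≈ 21.80°
|G| = 4 · 10.05 / (1.077) ≈ 37.326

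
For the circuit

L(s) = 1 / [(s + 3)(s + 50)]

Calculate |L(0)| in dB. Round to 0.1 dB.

-43.5 dB

L(0) = 1 / (3·50) ≈ 0.0066667
20 log₁₀(0.0066667) ≈ -43.52 dB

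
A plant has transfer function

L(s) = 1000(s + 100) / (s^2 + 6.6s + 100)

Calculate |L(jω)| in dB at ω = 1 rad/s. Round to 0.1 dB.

At s = jω = j1:
zero (s+100): 100 + j1 → |·| = √(100²+1²) = √10001 ≈ 100, ∠ = arctan(1/100) ≈ 0.57°
quadratic: (j1)² + 6.6·j1 + 100 = 99 + j6.6 → |·| ≈ 99.22, ∠ ≈ 3.81°
|L| = 1000 · 100 / 99.22 ≈ 1007.9
Gain = 20 log₁₀(1007.9) ≈ 60.07 dB

60.1 dB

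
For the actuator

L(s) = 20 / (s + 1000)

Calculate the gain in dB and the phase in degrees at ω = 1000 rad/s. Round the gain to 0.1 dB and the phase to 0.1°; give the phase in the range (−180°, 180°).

-37.0 dB, -45.0°

At s = jω = j1000:
pole (s+1000): 1000 + j1000 → |·| = √(1000²+1000²) = √2000000 ≈ 1414.2, ∠ = arctan(1000/1000) ≈ 45.00°
|L| = 20 / 1414.2 ≈ 0.014142
Gain = 20 log₁₀(0.014142) ≈ -36.99 dB
∠L = 0.00° − 45.00° = -45.00°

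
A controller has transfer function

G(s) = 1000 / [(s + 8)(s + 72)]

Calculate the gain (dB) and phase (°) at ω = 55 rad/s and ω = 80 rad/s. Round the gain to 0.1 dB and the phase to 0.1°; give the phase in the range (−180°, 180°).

ω = 55: -14.0 dB, -119.1°; ω = 80: -18.7 dB, -132.3°

At s = jω = j55:
pole (s+8): 8 + j55 → |·| = √(8²+55²) = √3089 ≈ 55.579, ∠ = arctan(55/8) ≈ 81.72°
pole (s+72): 72 + j55 → |·| = √(72²+55²) = √8209 ≈ 90.604, ∠ = arctan(55/72) ≈ 37.38°
|G| = 1000 / 5035.7 ≈ 0.19858
Gain = 20 log₁₀(0.19858) ≈ -14.04 dB
∠G = 0.00° − 119.10° = -119.10°

At s = jω = j80:
pole (s+8): 8 + j80 → |·| = √(8²+80²) = √6464 ≈ 80.399, ∠ = arctan(80/8) ≈ 84.29°
pole (s+72): 72 + j80 → |·| = √(72²+80²) = √11584 ≈ 107.63, ∠ = arctan(80/72) ≈ 48.01°
|G| = 1000 / 8653.3 ≈ 0.11556
Gain = 20 log₁₀(0.11556) ≈ -18.74 dB
∠G = 0.00° − 132.30° = -132.30°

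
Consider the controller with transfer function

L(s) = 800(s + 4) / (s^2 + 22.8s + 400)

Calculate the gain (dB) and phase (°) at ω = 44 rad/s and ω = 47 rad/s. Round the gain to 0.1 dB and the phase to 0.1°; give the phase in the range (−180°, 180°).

ω = 44: 25.7 dB, -62.0°; ω = 47: 25.1 dB, -64.2°

At s = jω = j44:
zero (s+4): 4 + j44 → |·| = √(4²+44²) = √1952 ≈ 44.181, ∠ = arctan(44/4) ≈ 84.81°
quadratic: (j44)² + 22.8·j44 + 400 = -1536 + j1003.2 → |·| ≈ 1834.6, ∠ ≈ 146.85°
|L| = 800 · 44.181 / 1834.6 ≈ 19.266
Gain = 20 log₁₀(19.266) ≈ 25.70 dB
∠L = 84.81° − 146.85° = -62.04°

At s = jω = j47:
zero (s+4): 4 + j47 → |·| = √(4²+47²) = √2225 ≈ 47.17, ∠ = arctan(47/4) ≈ 85.14°
quadratic: (j47)² + 22.8·j47 + 400 = -1809 + j1071.6 → |·| ≈ 2102.6, ∠ ≈ 149.36°
|L| = 800 · 47.17 / 2102.6 ≈ 17.947
Gain = 20 log₁₀(17.947) ≈ 25.08 dB
∠L = 85.14° − 149.36° = -64.22°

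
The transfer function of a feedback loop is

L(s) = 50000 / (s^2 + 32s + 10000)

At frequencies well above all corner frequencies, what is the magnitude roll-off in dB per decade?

Each pole contributes −20 dB/decade at high frequency; each zero contributes +20 dB/decade.
Net: 0 zero(s) − 2 pole(s) → -40 dB/decade.

-40 dB/decade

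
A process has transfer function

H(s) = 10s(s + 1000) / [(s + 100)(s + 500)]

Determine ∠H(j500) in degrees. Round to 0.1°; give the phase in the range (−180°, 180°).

At s = jω = j500:
zero (s+1000): 1000 + j500 → |·| = √(1000²+500²) = √1250000 ≈ 1118, ∠ = arctan(500/1000) ≈ 26.57°
zero at origin: s = j500 → |·| = 500, ∠ = 90.00°
pole (s+100): 100 + j500 → |·| = √(100²+500²) = √260000 ≈ 509.9, ∠ = arctan(500/100) ≈ 78.69°
pole (s+500): 500 + j500 → |·| = √(500²+500²) = √500000 ≈ 707.11, ∠ = arctan(500/500) ≈ 45.00°
∠H = 116.57° − 123.69° = -7.12°

-7.1°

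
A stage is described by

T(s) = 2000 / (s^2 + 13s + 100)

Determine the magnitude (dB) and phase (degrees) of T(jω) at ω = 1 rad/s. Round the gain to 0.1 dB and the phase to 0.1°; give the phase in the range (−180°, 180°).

At s = jω = j1:
quadratic: (j1)² + 13·j1 + 100 = 99 + j13 → |·| ≈ 99.85, ∠ ≈ 7.48°
|T| = 2000 / 99.85 ≈ 20.03
Gain = 20 log₁₀(20.03) ≈ 26.03 dB
∠T = 0.00° − 7.48° = -7.48°

26.0 dB, -7.5°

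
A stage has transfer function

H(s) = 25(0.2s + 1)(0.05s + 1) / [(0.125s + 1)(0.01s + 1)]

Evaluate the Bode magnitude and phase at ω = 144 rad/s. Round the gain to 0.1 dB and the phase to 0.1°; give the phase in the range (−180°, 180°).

At ω = 144 rad/s:
zero (1 + j144·0.2) = 1 + j28.8 → |·| ≈ 28.817, ∠ ≈ 88.01°
zero (1 + j144·0.05) = 1 + j7.2 → |·| ≈ 7.2691, ∠ ≈ 82.09°
pole (1 + j144·0.125) = 1 + j18 → |·| ≈ 18.028, ∠ ≈ 86.82°
pole (1 + j144·0.01) = 1 + j1.44 → |·| ≈ 1.7532, ∠ ≈ 55.22°
|H| = 25 · 28.817 · 7.2691 / (18.028 · 1.7532) ≈ 165.69
Gain = 20 log₁₀(165.69) ≈ 44.39 dB
∠H = (88.01° + 82.09°) − (86.82° + 55.22°) = 28.06°

44.4 dB, 28.1°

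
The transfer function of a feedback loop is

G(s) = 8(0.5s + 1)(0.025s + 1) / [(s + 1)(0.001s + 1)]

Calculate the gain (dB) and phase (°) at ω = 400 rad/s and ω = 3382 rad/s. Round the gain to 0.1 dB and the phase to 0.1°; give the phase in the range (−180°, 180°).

ω = 400: 31.4 dB, 62.3°; ω = 3382: 39.6 dB, 15.8°

At ω = 400 rad/s:
zero (1 + j400·0.5) = 1 + j200 → |·| ≈ 200, ∠ ≈ 89.71°
zero (1 + j400·0.025) = 1 + j10 → |·| ≈ 10.05, ∠ ≈ 84.29°
pole (1 + j400·1) = 1 + j400 → |·| ≈ 400, ∠ ≈ 89.86°
pole (1 + j400·0.001) = 1 + j0.4 → |·| ≈ 1.077, ∠ ≈ 21.80°
|G| = 8 · 200 · 10.05 / (400 · 1.077) ≈ 37.326
Gain = 20 log₁₀(37.326) ≈ 31.44 dB
∠G = (89.71° + 84.29°) − (89.86° + 21.80°) = 62.34°

At ω = 3382 rad/s:
zero (1 + j3382·0.5) = 1 + j1691 → |·| ≈ 1691, ∠ ≈ 89.97°
zero (1 + j3382·0.025) = 1 + j84.55 → |·| ≈ 84.556, ∠ ≈ 89.32°
pole (1 + j3382·1) = 1 + j3382 → |·| ≈ 3382, ∠ ≈ 89.98°
pole (1 + j3382·0.001) = 1 + j3.382 → |·| ≈ 3.5267, ∠ ≈ 73.53°
|G| = 8 · 1691 · 84.556 / (3382 · 3.5267) ≈ 95.904
Gain = 20 log₁₀(95.904) ≈ 39.64 dB
∠G = (89.97° + 89.32°) − (89.98° + 73.53°) = 15.78°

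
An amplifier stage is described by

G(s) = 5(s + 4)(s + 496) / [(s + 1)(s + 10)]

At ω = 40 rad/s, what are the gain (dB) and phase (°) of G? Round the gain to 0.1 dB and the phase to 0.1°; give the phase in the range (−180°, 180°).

At s = jω = j40:
zero (s+4): 4 + j40 → |·| = √(4²+40²) = √1616 ≈ 40.2, ∠ = arctan(40/4) ≈ 84.29°
zero (s+496): 496 + j40 → |·| = √(496²+40²) = √247616 ≈ 497.61, ∠ = arctan(40/496) ≈ 4.61°
pole (s+1): 1 + j40 → |·| = √(1²+40²) = √1601 ≈ 40.012, ∠ = arctan(40/1) ≈ 88.57°
pole (s+10): 10 + j40 → |·| = √(10²+40²) = √1700 ≈ 41.231, ∠ = arctan(40/10) ≈ 75.96°
|G| = 5 · 20004 / 1649.7 ≈ 60.629
Gain = 20 log₁₀(60.629) ≈ 35.65 dB
∠G = 88.90° − 164.53° = -75.63°

35.7 dB, -75.6°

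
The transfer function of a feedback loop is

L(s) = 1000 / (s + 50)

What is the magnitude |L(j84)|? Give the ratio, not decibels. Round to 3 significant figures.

10.2

At s = jω = j84:
pole (s+50): 50 + j84 → |·| = √(50²+84²) = √9556 ≈ 97.755, ∠ = arctan(84/50) ≈ 59.24°
|L| = 1000 / 97.755 ≈ 10.23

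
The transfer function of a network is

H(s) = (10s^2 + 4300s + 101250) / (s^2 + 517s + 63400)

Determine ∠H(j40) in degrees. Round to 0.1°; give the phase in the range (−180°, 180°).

Substitute s = j40:
Numerator: 10(j40)^2 + 4300(j40) + 101250 = 85250 + j172000
Denominator: (j40)^2 + 517(j40) + 63400 = 61800 + j20680
|N| = √(85250² + 172000²) ≈ 1.9197e+05, ∠N ≈ 63.64°
|D| = √(61800² + 20680²) ≈ 65168, ∠D ≈ 18.50°
∠H = 63.64° − 18.50° = 45.14°

45.1°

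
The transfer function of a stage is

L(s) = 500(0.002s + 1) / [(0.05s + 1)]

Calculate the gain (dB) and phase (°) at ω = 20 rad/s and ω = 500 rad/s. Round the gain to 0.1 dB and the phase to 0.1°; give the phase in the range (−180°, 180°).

At ω = 20 rad/s:
zero (1 + j20·0.002) = 1 + j0.04 → |·| ≈ 1.0008, ∠ ≈ 2.29°
pole (1 + j20·0.05) = 1 + j1 → |·| ≈ 1.4142, ∠ ≈ 45.00°
|L| = 500 · 1.0008 / (1.4142) ≈ 353.84
Gain = 20 log₁₀(353.84) ≈ 50.98 dB
∠L = (2.29°) − (45.00°) = -42.71°

At ω = 500 rad/s:
zero (1 + j500·0.002) = 1 + j1 → |·| ≈ 1.4142, ∠ ≈ 45.00°
pole (1 + j500·0.05) = 1 + j25 → |·| ≈ 25.02, ∠ ≈ 87.71°
|L| = 500 · 1.4142 / (25.02) ≈ 28.261
Gain = 20 log₁₀(28.261) ≈ 29.02 dB
∠L = (45.00°) − (87.71°) = -42.71°

ω = 20: 51.0 dB, -42.7°; ω = 500: 29.0 dB, -42.7°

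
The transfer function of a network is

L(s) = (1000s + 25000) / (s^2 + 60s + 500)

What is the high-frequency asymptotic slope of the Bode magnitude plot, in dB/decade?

Each pole contributes −20 dB/decade at high frequency; each zero contributes +20 dB/decade.
Net: 1 zero(s) − 2 pole(s) → -20 dB/decade.

-20 dB/decade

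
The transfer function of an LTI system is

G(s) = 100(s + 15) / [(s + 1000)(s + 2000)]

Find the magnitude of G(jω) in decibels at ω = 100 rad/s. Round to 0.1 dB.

-46.0 dB

At s = jω = j100:
zero (s+15): 15 + j100 → |·| = √(15²+100²) = √10225 ≈ 101.12, ∠ = arctan(100/15) ≈ 81.47°
pole (s+1000): 1000 + j100 → |·| = √(1000²+100²) = √1010000 ≈ 1005, ∠ = arctan(100/1000) ≈ 5.71°
pole (s+2000): 2000 + j100 → |·| = √(2000²+100²) = √4010000 ≈ 2002.5, ∠ = arctan(100/2000) ≈ 2.86°
|G| = 100 · 101.12 / 2.0125e+06 ≈ 0.0050246
Gain = 20 log₁₀(0.0050246) ≈ -45.98 dB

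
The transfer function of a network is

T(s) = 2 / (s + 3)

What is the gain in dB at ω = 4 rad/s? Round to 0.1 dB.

At s = jω = j4:
pole (s+3): 3 + j4 → |·| = √(3²+4²) = √25 ≈ 5, ∠ = arctan(4/3) ≈ 53.13°
|T| = 2 / 5 ≈ 0.4
Gain = 20 log₁₀(0.4) ≈ -7.96 dB

-8.0 dB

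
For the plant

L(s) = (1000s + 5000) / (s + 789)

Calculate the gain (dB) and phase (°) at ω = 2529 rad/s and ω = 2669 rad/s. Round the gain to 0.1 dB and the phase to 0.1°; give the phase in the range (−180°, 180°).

Substitute s = j2529:
Numerator: 1000(j2529) + 5000 = 5000 + j2529000
Denominator: (j2529) + 789 = 789 + j2529
|N| = √(5000² + 2529000²) ≈ 2.529e+06, ∠N ≈ 89.89°
|D| = √(789² + 2529²) ≈ 2649.2, ∠D ≈ 72.67°
|L| = 2.529e+06 / 2649.2 ≈ 954.63
Gain = 20 log₁₀(954.63) ≈ 59.60 dB
∠L = 89.89° − 72.67° = 17.22°

Substitute s = j2669:
Numerator: 1000(j2669) + 5000 = 5000 + j2669000
Denominator: (j2669) + 789 = 789 + j2669
|N| = √(5000² + 2669000²) ≈ 2.669e+06, ∠N ≈ 89.89°
|D| = √(789² + 2669²) ≈ 2783.2, ∠D ≈ 73.53°
|L| = 2.669e+06 / 2783.2 ≈ 958.97
Gain = 20 log₁₀(958.97) ≈ 59.64 dB
∠L = 89.89° − 73.53° = 16.36°

ω = 2529: 59.6 dB, 17.2°; ω = 2669: 59.6 dB, 16.4°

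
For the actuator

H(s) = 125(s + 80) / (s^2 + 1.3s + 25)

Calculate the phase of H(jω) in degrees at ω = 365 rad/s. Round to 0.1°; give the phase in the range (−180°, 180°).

-102.2°

At s = jω = j365:
zero (s+80): 80 + j365 → |·| = √(80²+365²) = √139625 ≈ 373.66, ∠ = arctan(365/80) ≈ 77.64°
quadratic: (j365)² + 1.3·j365 + 25 = -133200 + j474.5 → |·| ≈ 1.332e+05, ∠ ≈ 179.80°
∠H = 77.64° − 179.80° = -102.16°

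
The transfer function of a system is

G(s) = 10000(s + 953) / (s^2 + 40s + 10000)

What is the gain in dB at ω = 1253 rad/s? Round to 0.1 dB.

At s = jω = j1253:
zero (s+953): 953 + j1253 → |·| = √(953²+1253²) = √2478218 ≈ 1574.2, ∠ = arctan(1253/953) ≈ 52.74°
quadratic: (j1253)² + 40·j1253 + 10000 = -1560009 + j50120 → |·| ≈ 1.5608e+06, ∠ ≈ 178.16°
|G| = 10000 · 1574.2 / 1.5608e+06 ≈ 10.086
Gain = 20 log₁₀(10.086) ≈ 20.07 dB

20.1 dB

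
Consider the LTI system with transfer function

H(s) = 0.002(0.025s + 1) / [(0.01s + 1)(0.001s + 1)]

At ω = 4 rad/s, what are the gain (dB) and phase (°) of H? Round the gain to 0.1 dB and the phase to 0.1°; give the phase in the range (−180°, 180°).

At ω = 4 rad/s:
zero (1 + j4·0.025) = 1 + j0.1 → |·| ≈ 1.005, ∠ ≈ 5.71°
pole (1 + j4·0.01) = 1 + j0.04 → |·| ≈ 1.0008, ∠ ≈ 2.29°
pole (1 + j4·0.001) = 1 + j0.004 → |·| ≈ 1, ∠ ≈ 0.23°
|H| = 0.002 · 1.005 / (1.0008 · 1) ≈ 0.0020084
Gain = 20 log₁₀(0.0020084) ≈ -53.94 dB
∠H = (5.71°) − (2.29° + 0.23°) = 3.19°

-53.9 dB, 3.2°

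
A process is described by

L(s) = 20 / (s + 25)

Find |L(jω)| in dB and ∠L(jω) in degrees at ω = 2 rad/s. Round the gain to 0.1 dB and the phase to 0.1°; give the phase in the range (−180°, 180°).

Substitute s = j2:
Numerator: 20 = 20 + j0
Denominator: (j2) + 25 = 25 + j2
|N| = √(20² + 0²) ≈ 20, ∠N ≈ 0.00°
|D| = √(25² + 2²) ≈ 25.08, ∠D ≈ 4.57°
|L| = 20 / 25.08 ≈ 0.79745
Gain = 20 log₁₀(0.79745) ≈ -1.97 dB
∠L = 0.00° − 4.57° = -4.57°

-2.0 dB, -4.6°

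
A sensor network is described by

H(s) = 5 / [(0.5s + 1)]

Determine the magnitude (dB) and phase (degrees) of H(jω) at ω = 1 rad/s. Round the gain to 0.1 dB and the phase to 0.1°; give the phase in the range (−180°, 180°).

At ω = 1 rad/s:
pole (1 + j1·0.5) = 1 + j0.5 → |·| ≈ 1.118, ∠ ≈ 26.57°
|H| = 5 · 1 / (1.118) ≈ 4.4723
Gain = 20 log₁₀(4.4723) ≈ 13.01 dB
∠H = (0°) − (26.57°) = -26.57°

13.0 dB, -26.6°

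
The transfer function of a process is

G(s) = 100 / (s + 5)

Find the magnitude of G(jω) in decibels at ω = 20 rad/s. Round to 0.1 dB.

13.7 dB

At s = jω = j20:
pole (s+5): 5 + j20 → |·| = √(5²+20²) = √425 ≈ 20.616, ∠ = arctan(20/5) ≈ 75.96°
|G| = 100 / 20.616 ≈ 4.8506
Gain = 20 log₁₀(4.8506) ≈ 13.72 dB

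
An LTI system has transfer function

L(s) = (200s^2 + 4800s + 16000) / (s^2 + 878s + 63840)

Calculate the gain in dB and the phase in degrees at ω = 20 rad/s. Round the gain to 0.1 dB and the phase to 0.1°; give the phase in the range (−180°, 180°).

4.9 dB, 108.2°

Substitute s = j20:
Numerator: 200(j20)^2 + 4800(j20) + 16000 = -64000 + j96000
Denominator: (j20)^2 + 878(j20) + 63840 = 63440 + j17560
|N| = √(64000² + 96000²) ≈ 1.1538e+05, ∠N ≈ 123.69°
|D| = √(63440² + 17560²) ≈ 65825, ∠D ≈ 15.47°
|L| = 1.1538e+05 / 65825 ≈ 1.7528
Gain = 20 log₁₀(1.7528) ≈ 4.87 dB
∠L = 123.69° − 15.47° = 108.22°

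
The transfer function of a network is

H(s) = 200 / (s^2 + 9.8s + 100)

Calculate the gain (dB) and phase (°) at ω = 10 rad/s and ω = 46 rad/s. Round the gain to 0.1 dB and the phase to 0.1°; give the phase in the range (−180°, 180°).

ω = 10: 6.2 dB, -90.0°; ω = 46: -20.3 dB, -167.4°

At s = jω = j10:
quadratic: (j10)² + 9.8·j10 + 100 = 0 + j98 → |·| ≈ 98, ∠ ≈ 90.00°
|H| = 200 / 98 ≈ 2.0408
Gain = 20 log₁₀(2.0408) ≈ 6.20 dB
∠H = 0.00° − 90.00° = -90.00°

At s = jω = j46:
quadratic: (j46)² + 9.8·j46 + 100 = -2016 + j450.8 → |·| ≈ 2065.8, ∠ ≈ 167.40°
|H| = 200 / 2065.8 ≈ 0.096815
Gain = 20 log₁₀(0.096815) ≈ -20.28 dB
∠H = 0.00° − 167.40° = -167.40°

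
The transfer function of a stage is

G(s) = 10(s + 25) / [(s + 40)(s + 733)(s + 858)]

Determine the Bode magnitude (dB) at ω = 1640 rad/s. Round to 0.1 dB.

-110.4 dB

At s = jω = j1640:
zero (s+25): 25 + j1640 → |·| = √(25²+1640²) = √2690225 ≈ 1640.2, ∠ = arctan(1640/25) ≈ 89.13°
pole (s+40): 40 + j1640 → |·| = √(40²+1640²) = √2691200 ≈ 1640.5, ∠ = arctan(1640/40) ≈ 88.60°
pole (s+733): 733 + j1640 → |·| = √(733²+1640²) = √3226889 ≈ 1796.4, ∠ = arctan(1640/733) ≈ 65.92°
pole (s+858): 858 + j1640 → |·| = √(858²+1640²) = √3425764 ≈ 1850.9, ∠ = arctan(1640/858) ≈ 62.38°
|G| = 10 · 1640.2 / 5.4546e+09 ≈ 3.007e-06
Gain = 20 log₁₀(3.007e-06) ≈ -110.44 dB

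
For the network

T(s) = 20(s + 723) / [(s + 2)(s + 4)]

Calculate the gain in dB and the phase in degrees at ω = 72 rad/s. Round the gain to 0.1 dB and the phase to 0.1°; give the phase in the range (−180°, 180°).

8.9 dB, -169.5°

At s = jω = j72:
zero (s+723): 723 + j72 → |·| = √(723²+72²) = √527913 ≈ 726.58, ∠ = arctan(72/723) ≈ 5.69°
pole (s+2): 2 + j72 → |·| = √(2²+72²) = √5188 ≈ 72.028, ∠ = arctan(72/2) ≈ 88.41°
pole (s+4): 4 + j72 → |·| = √(4²+72²) = √5200 ≈ 72.111, ∠ = arctan(72/4) ≈ 86.82°
|T| = 20 · 726.58 / 5194 ≈ 2.7978
Gain = 20 log₁₀(2.7978) ≈ 8.94 dB
∠T = 5.69° − 175.23° = -169.54°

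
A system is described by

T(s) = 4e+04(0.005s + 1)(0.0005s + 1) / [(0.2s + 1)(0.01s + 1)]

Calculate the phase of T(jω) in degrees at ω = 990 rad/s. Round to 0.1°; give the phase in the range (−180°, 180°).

-69.0°

At ω = 990 rad/s:
zero (1 + j990·0.005) = 1 + j4.95 → |·| ≈ 5.05, ∠ ≈ 78.58°
zero (1 + j990·0.0005) = 1 + j0.495 → |·| ≈ 1.1158, ∠ ≈ 26.34°
pole (1 + j990·0.2) = 1 + j198 → |·| ≈ 198, ∠ ≈ 89.71°
pole (1 + j990·0.01) = 1 + j9.9 → |·| ≈ 9.9504, ∠ ≈ 84.23°
∠T = (78.58° + 26.34°) − (89.71° + 84.23°) = -69.02°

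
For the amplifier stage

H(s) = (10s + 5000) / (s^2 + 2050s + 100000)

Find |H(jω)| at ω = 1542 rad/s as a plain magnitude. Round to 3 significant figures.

0.00416

Substitute s = j1542:
Numerator: 10(j1542) + 5000 = 5000 + j15420
Denominator: (j1542)^2 + 2050(j1542) + 100000 = -2277764 + j3161100
|N| = √(5000² + 15420²) ≈ 16210, ∠N ≈ 72.03°
|D| = √(2277764² + 3161100²) ≈ 3.8962e+06, ∠D ≈ 125.78°
|H| = 16210 / 3.8962e+06 ≈ 0.0041605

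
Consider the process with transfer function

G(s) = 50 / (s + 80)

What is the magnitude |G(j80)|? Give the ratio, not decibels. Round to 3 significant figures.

At s = jω = j80:
pole (s+80): 80 + j80 → |·| = √(80²+80²) = √12800 ≈ 113.14, ∠ = arctan(80/80) ≈ 45.00°
|G| = 50 / 113.14 ≈ 0.44193

0.442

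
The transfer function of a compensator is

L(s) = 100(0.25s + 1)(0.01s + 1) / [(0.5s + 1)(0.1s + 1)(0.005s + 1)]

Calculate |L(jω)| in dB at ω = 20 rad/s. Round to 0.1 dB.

At ω = 20 rad/s:
zero (1 + j20·0.25) = 1 + j5 → |·| ≈ 5.099, ∠ ≈ 78.69°
zero (1 + j20·0.01) = 1 + j0.2 → |·| ≈ 1.0198, ∠ ≈ 11.31°
pole (1 + j20·0.5) = 1 + j10 → |·| ≈ 10.05, ∠ ≈ 84.29°
pole (1 + j20·0.1) = 1 + j2 → |·| ≈ 2.2361, ∠ ≈ 63.43°
pole (1 + j20·0.005) = 1 + j0.1 → |·| ≈ 1.005, ∠ ≈ 5.71°
|L| = 100 · 5.099 · 1.0198 / (10.05 · 2.2361 · 1.005) ≈ 23.024
Gain = 20 log₁₀(23.024) ≈ 27.24 dB

27.2 dB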